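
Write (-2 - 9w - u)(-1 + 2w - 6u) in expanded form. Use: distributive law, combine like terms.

2 + 5w + 13u - 18w^2 + 52uw + 6u^2

(-2 - 9w - u)(-1 + 2w - 6u)
= 2 - 4w + 12u + 9w - 18w^2 + 54uw + u - 2uw + 6u^2    [distributive law]
= 2 + 5w + 13u - 18w^2 + 52uw + 6u^2    [combine like terms]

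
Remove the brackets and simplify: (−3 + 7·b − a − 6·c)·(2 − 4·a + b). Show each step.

−6 + 10·a + 11·b − 29·a·b + 7·b^2 + 4·a^2 − 12·c + 24·a·c − 6·b·c

(−3 + 7·b − a − 6·c)·(2 − 4·a + b)
= −6 + 12·a − 3·b + 14·b − 28·a·b + 7·b^2 − 2·a + 4·a^2 − a·b − 12·c + 24·a·c − 6·b·c    [distributive law]
= −6 + 10·a + 11·b − 29·a·b + 7·b^2 + 4·a^2 − 12·c + 24·a·c − 6·b·c    [combine like terms]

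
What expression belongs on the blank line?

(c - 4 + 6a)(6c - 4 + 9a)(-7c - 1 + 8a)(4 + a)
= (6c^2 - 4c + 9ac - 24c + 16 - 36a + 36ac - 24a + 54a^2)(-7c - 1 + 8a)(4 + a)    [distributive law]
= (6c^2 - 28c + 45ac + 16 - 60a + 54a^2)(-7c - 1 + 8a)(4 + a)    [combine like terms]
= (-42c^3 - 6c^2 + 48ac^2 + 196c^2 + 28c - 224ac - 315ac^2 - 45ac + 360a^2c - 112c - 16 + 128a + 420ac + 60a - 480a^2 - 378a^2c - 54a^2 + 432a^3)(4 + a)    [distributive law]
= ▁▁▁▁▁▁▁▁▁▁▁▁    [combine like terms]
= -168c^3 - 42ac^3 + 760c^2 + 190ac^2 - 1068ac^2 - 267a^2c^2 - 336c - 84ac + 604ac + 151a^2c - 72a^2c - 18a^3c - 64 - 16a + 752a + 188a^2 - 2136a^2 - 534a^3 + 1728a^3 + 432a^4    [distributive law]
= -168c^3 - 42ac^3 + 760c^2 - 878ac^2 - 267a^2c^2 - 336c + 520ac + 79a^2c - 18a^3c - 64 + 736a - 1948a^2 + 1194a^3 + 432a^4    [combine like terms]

Applying combine like terms to the line above:

(-42c^3 + 190c^2 - 267ac^2 - 84c + 151ac - 18a^2c - 16 + 188a - 534a^2 + 432a^3)(4 + a)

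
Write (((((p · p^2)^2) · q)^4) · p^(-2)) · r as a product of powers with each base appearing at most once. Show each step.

p^22·q^4·r

(((((p · p^2)^2) · q)^4) · p^(-2)) · r
= (((((p · p^2)^2)^4) · (q^4)) · p^(-2)) · r    [power of a product]
= ((((p · p^2)^8) · (q^4)) · p^(-2)) · r    [power of a power]
= ((((p^8) · ((p^2)^8)) · (q^4)) · p^(-2)) · r    [power of a product]
= (((p^8 · p^16) · (q^4)) · p^(-2)) · r    [power of a power]
= ((p^24 · (q^4)) · p^(-2)) · r    [product of powers]
= p^22·q^4·r    [product of powers]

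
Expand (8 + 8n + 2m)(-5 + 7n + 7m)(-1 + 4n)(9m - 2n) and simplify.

(8 + 8n + 2m)(-5 + 7n + 7m)(-1 + 4n)(9m - 2n)
= (-40 + 56n + 56m - 40n + 56n^2 + 56mn - 10m + 14mn + 14m^2)(-1 + 4n)(9m - 2n)    [distributive law]
= (-40 + 16n + 46m + 56n^2 + 70mn + 14m^2)(-1 + 4n)(9m - 2n)    [combine like terms]
= (40 - 160n - 16n + 64n^2 - 46m + 184mn - 56n^2 + 224n^3 - 70mn + 280mn^2 - 14m^2 + 56m^2n)(9m - 2n)    [distributive law]
= (40 - 176n + 8n^2 - 46m + 114mn + 224n^3 + 280mn^2 - 14m^2 + 56m^2n)(9m - 2n)    [combine like terms]
= 360m - 80n - 1584mn + 352n^2 + 72mn^2 - 16n^3 - 414m^2 + 92mn + 1026m^2n - 228mn^2 + 2016mn^3 - 448n^4 + 2520m^2n^2 - 560mn^3 - 126m^3 + 28m^2n + 504m^3n - 112m^2n^2    [distributive law]
= 360m - 80n - 1492mn + 352n^2 - 156mn^2 - 16n^3 - 414m^2 + 1054m^2n + 1456mn^3 - 448n^4 + 2408m^2n^2 - 126m^3 + 504m^3n    [combine like terms]

360m - 80n - 1492mn + 352n^2 - 156mn^2 - 16n^3 - 414m^2 + 1054m^2n + 1456mn^3 - 448n^4 + 2408m^2n^2 - 126m^3 + 504m^3n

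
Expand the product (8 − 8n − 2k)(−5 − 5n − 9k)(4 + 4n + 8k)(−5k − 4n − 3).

(8 − 8n − 2k)(−5 − 5n − 9k)(4 + 4n + 8k)(−5k − 4n − 3)
= (−40 − 40n − 72k + 40n + 40n^2 + 72kn + 10k + 10kn + 18k^2)(4 + 4n + 8k)(−5k − 4n − 3)    [distributive law]
= (−40 − 62k + 40n^2 + 82kn + 18k^2)(4 + 4n + 8k)(−5k − 4n − 3)    [combine like terms]
= (−160 − 160n − 320k − 248k − 248kn − 496k^2 + 160n^2 + 160n^3 + 320kn^2 + 328kn + 328kn^2 + 656k^2n + 72k^2 + 72k^2n + 144k^3)(−5k − 4n − 3)    [distributive law]
= (−160 − 160n − 568k + 80kn − 424k^2 + 160n^2 + 160n^3 + 648kn^2 + 728k^2n + 144k^3)(−5k − 4n − 3)    [combine like terms]
= 800k + 640n + 480 + 800kn + 640n^2 + 480n + 2840k^2 + 2272kn + 1704k − 400k^2n − 320kn^2 − 240kn + 2120k^3 + 1696k^2n + 1272k^2 − 800kn^2 − 640n^3 − 480n^2 − 800kn^3 − 640n^4 − 480n^3 − 3240k^2n^2 − 2592kn^3 − 1944kn^2 − 3640k^3n − 2912k^2n^2 − 2184k^2n − 720k^4 − 576k^3n − 432k^3    [distributive law]
= 2504k + 1120n + 480 + 2832kn + 160n^2 + 4112k^2 − 888k^2n − 3064kn^2 + 1688k^3 − 1120n^3 − 3392kn^3 − 640n^4 − 6152k^2n^2 − 4216k^3n − 720k^4    [combine like terms]

2504k + 1120n + 480 + 2832kn + 160n^2 + 4112k^2 − 888k^2n − 3064kn^2 + 1688k^3 − 1120n^3 − 3392kn^3 − 640n^4 − 6152k^2n^2 − 4216k^3n − 720k^4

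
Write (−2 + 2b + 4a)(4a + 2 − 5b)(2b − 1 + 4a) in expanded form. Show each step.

−22b + 4 − 16a + 38b^2 + 68ab − 64ab^2 − 16a^2b − 20b^3 − 16a^2 + 64a^3

(−2 + 2b + 4a)(4a + 2 − 5b)(2b − 1 + 4a)
= (−8a − 4 + 10b + 8ab + 4b − 10b^2 + 16a^2 + 8a − 20ab)(2b − 1 + 4a)    [distributive law]
= (−4 + 14b − 12ab − 10b^2 + 16a^2)(2b − 1 + 4a)    [combine like terms]
= −8b + 4 − 16a + 28b^2 − 14b + 56ab − 24ab^2 + 12ab − 48a^2b − 20b^3 + 10b^2 − 40ab^2 + 32a^2b − 16a^2 + 64a^3    [distributive law]
= −22b + 4 − 16a + 38b^2 + 68ab − 64ab^2 − 16a^2b − 20b^3 − 16a^2 + 64a^3    [combine like terms]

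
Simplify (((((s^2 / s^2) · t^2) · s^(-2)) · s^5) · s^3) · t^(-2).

s^6

(((((s^2 / s^2) · t^2) · s^(-2)) · s^5) · s^3) · t^(-2)
= ((((s^0 · t^2) · s^(-2)) · s^5) · s^3) · t^(-2)    [quotient of powers]
= s^6    [product of powers]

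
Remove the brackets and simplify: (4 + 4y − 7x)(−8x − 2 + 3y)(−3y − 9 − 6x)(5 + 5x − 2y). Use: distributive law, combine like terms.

2055xy + 4077x²y − 1179xy² + 1410x − 930x² − 3660x³ − 204y − 576y² + 360 + 60y³ + 135x²y² − 354xy³ + 1422x³y + 72y⁴ − 1680x⁴

(4 + 4y − 7x)(−8x − 2 + 3y)(−3y − 9 − 6x)(5 + 5x − 2y)
= (−32x − 8 + 12y − 32xy − 8y + 12y² + 56x² + 14x − 21xy)(−3y − 9 − 6x)(5 + 5x − 2y)    [distributive law]
= (−18x − 8 + 4y − 53xy + 12y² + 56x²)(−3y − 9 − 6x)(5 + 5x − 2y)    [combine like terms]
= (54xy + 162x + 108x² + 24y + 72 + 48x − 12y² − 36y − 24xy + 159xy² + 477xy + 318x²y − 36y³ − 108y² − 72xy² − 168x²y − 504x² − 336x³)(5 + 5x − 2y)    [distributive law]
= (507xy + 210x − 396x² − 12y + 72 − 120y² + 87xy² + 150x²y − 36y³ − 336x³)(5 + 5x − 2y)    [combine like terms]
= 2535xy + 2535x²y − 1014xy² + 1050x + 1050x² − 420xy − 1980x² − 1980x³ + 792x²y − 60y − 60xy + 24y² + 360 + 360x − 144y − 600y² − 600xy² + 240y³ + 435xy² + 435x²y² − 174xy³ + 750x²y + 750x³y − 300x²y² − 180y³ − 180xy³ + 72y⁴ − 1680x³ − 1680x⁴ + 672x³y    [distributive law]
= 2055xy + 4077x²y − 1179xy² + 1410x − 930x² − 3660x³ − 204y − 576y² + 360 + 60y³ + 135x²y² − 354xy³ + 1422x³y + 72y⁴ − 1680x⁴    [combine like terms]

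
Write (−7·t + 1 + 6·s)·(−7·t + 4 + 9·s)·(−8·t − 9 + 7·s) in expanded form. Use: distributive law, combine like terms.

(−7·t + 1 + 6·s)·(−7·t + 4 + 9·s)·(−8·t − 9 + 7·s)
= (49·t^2 − 28·t − 63·s·t − 7·t + 4 + 9·s − 42·s·t + 24·s + 54·s^2)·(−8·t − 9 + 7·s)    [distributive law]
= (49·t^2 − 35·t − 105·s·t + 4 + 33·s + 54·s^2)·(−8·t − 9 + 7·s)    [combine like terms]
= −392·t^3 − 441·t^2 + 343·s·t^2 + 280·t^2 + 315·t − 245·s·t + 840·s·t^2 + 945·s·t − 735·s^2·t − 32·t − 36 + 28·s − 264·s·t − 297·s + 231·s^2 − 432·s^2·t − 486·s^2 + 378·s^3    [distributive law]
= −392·t^3 − 161·t^2 + 1183·s·t^2 + 283·t + 436·s·t − 1167·s^2·t − 36 − 269·s − 255·s^2 + 378·s^3    [combine like terms]

−392·t^3 − 161·t^2 + 1183·s·t^2 + 283·t + 436·s·t − 1167·s^2·t − 36 − 269·s − 255·s^2 + 378·s^3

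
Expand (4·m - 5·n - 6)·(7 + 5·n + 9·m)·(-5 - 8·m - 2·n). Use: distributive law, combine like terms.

466·m + 28·m^2 + 697·m·n + 128·m^2·n + 250·m·n^2 - 288·m^3 + 409·n + 255·n^2 + 50·n^3 + 210

(4·m - 5·n - 6)·(7 + 5·n + 9·m)·(-5 - 8·m - 2·n)
= (28·m + 20·m·n + 36·m^2 - 35·n - 25·n^2 - 45·m·n - 42 - 30·n - 54·m)·(-5 - 8·m - 2·n)    [distributive law]
= (-26·m - 25·m·n + 36·m^2 - 65·n - 25·n^2 - 42)·(-5 - 8·m - 2·n)    [combine like terms]
= 130·m + 208·m^2 + 52·m·n + 125·m·n + 200·m^2·n + 50·m·n^2 - 180·m^2 - 288·m^3 - 72·m^2·n + 325·n + 520·m·n + 130·n^2 + 125·n^2 + 200·m·n^2 + 50·n^3 + 210 + 336·m + 84·n    [distributive law]
= 466·m + 28·m^2 + 697·m·n + 128·m^2·n + 250·m·n^2 - 288·m^3 + 409·n + 255·n^2 + 50·n^3 + 210    [combine like terms]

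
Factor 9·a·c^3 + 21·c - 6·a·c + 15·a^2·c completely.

9·a·c^3 + 21·c - 6·a·c + 15·a^2·c
= 3(3·a·c^3 + 7·c - 2·a·c + 5·a^2·c)    [factor out 3]
= 3·c(3·a·c^2 + 7 - 2·a + 5·a^2)    [factor out c]

3·c(3·a·c^2 + 7 - 2·a + 5·a^2)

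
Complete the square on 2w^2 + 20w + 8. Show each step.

2(w + 5)^2 - 42

2w^2 + 20w + 8
= 2(w^2 + 10w) + 8    [factor out 2 from the w-terms]
= 2(w^2 + 10w + 25 - 25) + 8    [add and subtract 25 inside the bracket]
= 2(w + 5)^2 - 50 + 8    [perfect-square identity]
= 2(w + 5)^2 - 42    [combine constants]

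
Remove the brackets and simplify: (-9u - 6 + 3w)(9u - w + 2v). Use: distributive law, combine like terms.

(-9u - 6 + 3w)(9u - w + 2v)
= -81u^2 + 9uw - 18uv - 54u + 6w - 12v + 27uw - 3w^2 + 6vw    [distributive law]
= -81u^2 + 36uw - 18uv - 54u + 6w - 12v - 3w^2 + 6vw    [combine like terms]

-81u^2 + 36uw - 18uv - 54u + 6w - 12v - 3w^2 + 6vw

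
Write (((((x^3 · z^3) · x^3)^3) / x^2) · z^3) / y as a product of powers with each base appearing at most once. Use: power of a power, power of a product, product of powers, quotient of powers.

(((((x^3 · z^3) · x^3)^3) / x^2) · z^3) / y
= (((((x^3 · z^3)^3) · ((x^3)^3)) / x^2) · z^3) / y    [power of a product]
= ((((((x^3)^3) · ((z^3)^3)) · ((x^3)^3)) / x^2) · z^3) / y    [power of a product]
= ((((x^9 · ((z^3)^3)) · ((x^3)^3)) / x^2) · z^3) / y    [power of a power]
= ((((x^9 · z^9) · ((x^3)^3)) / x^2) · z^3) / y    [power of a power]
= ((((x^9 · z^9) · x^9) / x^2) · z^3) / y    [power of a power]
= x^16y^(-1)z^12    [quotient of powers; product of powers]

x^16y^(-1)z^12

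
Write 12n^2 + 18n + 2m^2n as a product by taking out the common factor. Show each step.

12n^2 + 18n + 2m^2n
= 2(6n^2 + 9n + m^2n)    [factor out 2]
= 2n(6n + 9 + m^2)    [factor out n]

2n(6n + 9 + m^2)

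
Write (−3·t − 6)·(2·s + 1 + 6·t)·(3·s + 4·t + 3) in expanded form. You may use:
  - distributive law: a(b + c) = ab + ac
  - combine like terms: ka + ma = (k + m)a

(−3·t − 6)·(2·s + 1 + 6·t)·(3·s + 4·t + 3)
= (−6·s·t − 3·t − 18·t^2 − 12·s − 6 − 36·t)·(3·s + 4·t + 3)    [distributive law]
= (−6·s·t − 39·t − 18·t^2 − 12·s − 6)·(3·s + 4·t + 3)    [combine like terms]
= −18·s^2·t − 24·s·t^2 − 18·s·t − 117·s·t − 156·t^2 − 117·t − 54·s·t^2 − 72·t^3 − 54·t^2 − 36·s^2 − 48·s·t − 36·s − 18·s − 24·t − 18    [distributive law]
= −18·s^2·t − 78·s·t^2 − 183·s·t − 210·t^2 − 141·t − 72·t^3 − 36·s^2 − 54·s − 18    [combine like terms]

−18·s^2·t − 78·s·t^2 − 183·s·t − 210·t^2 − 141·t − 72·t^3 − 36·s^2 − 54·s − 18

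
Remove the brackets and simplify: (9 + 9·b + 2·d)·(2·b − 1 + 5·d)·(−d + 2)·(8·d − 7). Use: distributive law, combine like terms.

1055·b·d^2 − 479·b·d − 126·b + 921·d^2 − 809·d + 126 − 114·d^3 − 144·b^2·d^2 + 414·b^2·d − 252·b^2 − 392·b·d^3 − 80·d^4

(9 + 9·b + 2·d)·(2·b − 1 + 5·d)·(−d + 2)·(8·d − 7)
= (18·b − 9 + 45·d + 18·b^2 − 9·b + 45·b·d + 4·b·d − 2·d + 10·d^2)·(−d + 2)·(8·d − 7)    [distributive law]
= (9·b − 9 + 43·d + 18·b^2 + 49·b·d + 10·d^2)·(−d + 2)·(8·d − 7)    [combine like terms]
= (−9·b·d + 18·b + 9·d − 18 − 43·d^2 + 86·d − 18·b^2·d + 36·b^2 − 49·b·d^2 + 98·b·d − 10·d^3 + 20·d^2)·(8·d − 7)    [distributive law]
= (89·b·d + 18·b + 95·d − 18 − 23·d^2 − 18·b^2·d + 36·b^2 − 49·b·d^2 − 10·d^3)·(8·d − 7)    [combine like terms]
= 712·b·d^2 − 623·b·d + 144·b·d − 126·b + 760·d^2 − 665·d − 144·d + 126 − 184·d^3 + 161·d^2 − 144·b^2·d^2 + 126·b^2·d + 288·b^2·d − 252·b^2 − 392·b·d^3 + 343·b·d^2 − 80·d^4 + 70·d^3    [distributive law]
= 1055·b·d^2 − 479·b·d − 126·b + 921·d^2 − 809·d + 126 − 114·d^3 − 144·b^2·d^2 + 414·b^2·d − 252·b^2 − 392·b·d^3 − 80·d^4    [combine like terms]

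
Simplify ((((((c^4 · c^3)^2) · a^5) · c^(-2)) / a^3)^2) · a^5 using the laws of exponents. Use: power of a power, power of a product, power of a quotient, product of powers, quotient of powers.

a^9·c^24

((((((c^4 · c^3)^2) · a^5) · c^(-2)) / a^3)^2) · a^5
= ((((((c^4 · c^3)^2) · a^5) · c^(-2))^2) / ((a^3)^2)) · a^5    [power of a quotient]
= ((((((c^4 · c^3)^2) · a^5)^2) · ((c^(-2))^2)) / ((a^3)^2)) · a^5    [power of a product]
= ((((((c^4 · c^3)^2)^2) · ((a^5)^2)) · ((c^(-2))^2)) / ((a^3)^2)) · a^5    [power of a product]
= (((((c^4 · c^3)^4) · ((a^5)^2)) · ((c^(-2))^2)) / ((a^3)^2)) · a^5    [power of a power]
= ((((((c^4)^4) · ((c^3)^4)) · ((a^5)^2)) · ((c^(-2))^2)) / ((a^3)^2)) · a^5    [power of a product]
= ((((c^16 · ((c^3)^4)) · ((a^5)^2)) · ((c^(-2))^2)) / ((a^3)^2)) · a^5    [power of a power]
= ((((c^16 · c^12) · ((a^5)^2)) · ((c^(-2))^2)) / ((a^3)^2)) · a^5    [power of a power]
= (((c^28 · ((a^5)^2)) · ((c^(-2))^2)) / ((a^3)^2)) · a^5    [product of powers]
= (((c^28 · a^10) · ((c^(-2))^2)) / ((a^3)^2)) · a^5    [power of a power]
= (((c^28 · a^10) · c^(-4)) / ((a^3)^2)) · a^5    [power of a power]
= (((c^28 · a^10) · c^(-4)) / a^6) · a^5    [power of a power]
= a^9·c^24    [quotient of powers; product of powers]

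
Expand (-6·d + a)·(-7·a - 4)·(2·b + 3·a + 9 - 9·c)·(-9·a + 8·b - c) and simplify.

252·a^2·b·d + 672·a·b^2·d - 3108·a·b·c·d - 1134·a^3·d + 3276·a^2·c·d - 4050·a^2·d + 3168·a·b·d + 1494·a·c·d + 378·a·c^2·d + 384·b^2·d - 1776·b·c·d - 1944·a·d + 1728·b·d - 216·c·d + 216·c^2·d - 42·a^3·b - 112·a^2·b^2 + 518·a^2·b·c + 189·a^4 - 546·a^3·c + 675·a^3 - 528·a^2·b - 249·a^2·c - 63·a^2·c^2 - 64·a·b^2 + 296·a·b·c + 324·a^2 - 288·a·b + 36·a·c - 36·a·c^2

(-6·d + a)·(-7·a - 4)·(2·b + 3·a + 9 - 9·c)·(-9·a + 8·b - c)
= (42·a·d + 24·d - 7·a^2 - 4·a)·(2·b + 3·a + 9 - 9·c)·(-9·a + 8·b - c)    [distributive law]
= (84·a·b·d + 126·a^2·d + 378·a·d - 378·a·c·d + 48·b·d + 72·a·d + 216·d - 216·c·d - 14·a^2·b - 21·a^3 - 63·a^2 + 63·a^2·c - 8·a·b - 12·a^2 - 36·a + 36·a·c)·(-9·a + 8·b - c)    [distributive law]
= (84·a·b·d + 126·a^2·d + 450·a·d - 378·a·c·d + 48·b·d + 216·d - 216·c·d - 14·a^2·b - 21·a^3 - 75·a^2 + 63·a^2·c - 8·a·b - 36·a + 36·a·c)·(-9·a + 8·b - c)    [combine like terms]
= -756·a^2·b·d + 672·a·b^2·d - 84·a·b·c·d - 1134·a^3·d + 1008·a^2·b·d - 126·a^2·c·d - 4050·a^2·d + 3600·a·b·d - 450·a·c·d + 3402·a^2·c·d - 3024·a·b·c·d + 378·a·c^2·d - 432·a·b·d + 384·b^2·d - 48·b·c·d - 1944·a·d + 1728·b·d - 216·c·d + 1944·a·c·d - 1728·b·c·d + 216·c^2·d + 126·a^3·b - 112·a^2·b^2 + 14·a^2·b·c + 189·a^4 - 168·a^3·b + 21·a^3·c + 675·a^3 - 600·a^2·b + 75·a^2·c - 567·a^3·c + 504·a^2·b·c - 63·a^2·c^2 + 72·a^2·b - 64·a·b^2 + 8·a·b·c + 324·a^2 - 288·a·b + 36·a·c - 324·a^2·c + 288·a·b·c - 36·a·c^2    [distributive law]
= 252·a^2·b·d + 672·a·b^2·d - 3108·a·b·c·d - 1134·a^3·d + 3276·a^2·c·d - 4050·a^2·d + 3168·a·b·d + 1494·a·c·d + 378·a·c^2·d + 384·b^2·d - 1776·b·c·d - 1944·a·d + 1728·b·d - 216·c·d + 216·c^2·d - 42·a^3·b - 112·a^2·b^2 + 518·a^2·b·c + 189·a^4 - 546·a^3·c + 675·a^3 - 528·a^2·b - 249·a^2·c - 63·a^2·c^2 - 64·a·b^2 + 296·a·b·c + 324·a^2 - 288·a·b + 36·a·c - 36·a·c^2    [combine like terms]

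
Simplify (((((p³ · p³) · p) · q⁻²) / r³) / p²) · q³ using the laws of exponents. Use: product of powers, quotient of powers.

p⁵·q·r⁻³

(((((p³ · p³) · p) · q⁻²) / r³) / p²) · q³
= ((((p⁶ · p) · q⁻²) / r³) / p²) · q³    [product of powers]
= (((p⁷ · q⁻²) / r³) / p²) · q³    [product of powers]
= p⁵·q·r⁻³    [quotient of powers; product of powers]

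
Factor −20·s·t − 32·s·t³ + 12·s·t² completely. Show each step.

−20·s·t − 32·s·t³ + 12·s·t²
= 4(−5·s·t − 8·s·t³ + 3·s·t²)    [factor out 4]
= 4·s·t(−5 − 8·t² + 3·t)    [factor out s·t]

4·s·t(−5 − 8·t² + 3·t)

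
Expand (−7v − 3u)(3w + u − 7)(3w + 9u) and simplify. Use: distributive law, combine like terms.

(−7v − 3u)(3w + u − 7)(3w + 9u)
= (−21vw − 7uv + 49v − 9uw − 3u^2 + 21u)(3w + 9u)    [distributive law]
= −63vw^2 − 189uvw − 21uvw − 63u^2v + 147vw + 441uv − 27uw^2 − 81u^2w − 9u^2w − 27u^3 + 63uw + 189u^2    [distributive law]
= −63vw^2 − 210uvw − 63u^2v + 147vw + 441uv − 27uw^2 − 90u^2w − 27u^3 + 63uw + 189u^2    [combine like terms]

−63vw^2 − 210uvw − 63u^2v + 147vw + 441uv − 27uw^2 − 90u^2w − 27u^3 + 63uw + 189u^2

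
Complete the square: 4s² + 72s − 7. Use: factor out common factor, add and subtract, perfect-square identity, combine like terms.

4s² + 72s − 7
= 4(s² + 18s) − 7    [factor out 4 from the s-terms]
= 4(s² + 18s + 81 − 81) − 7    [add and subtract 81 inside the bracket]
= 4(s + 9)² − 324 − 7    [perfect-square identity]
= 4(s + 9)² − 331    [combine constants]

4(s + 9)² − 331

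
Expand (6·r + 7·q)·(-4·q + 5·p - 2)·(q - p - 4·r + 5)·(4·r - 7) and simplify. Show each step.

352·q^2·r^2 - 1232·q^2·r - 344·p·q·r^2 + 1358·p·q·r + 384·q·r^3 - 976·q·r^2 + 252·q·r - 120·p^2·r^2 + 210·p^2·r - 480·p·r^3 + 1488·p·r^2 - 1134·p·r + 192·r^3 - 576·r^2 + 420·r - 112·q^3·r + 196·q^3 + 252·p·q^2·r - 441·p·q^2 + 1078·q^2 - 140·p^2·q·r + 245·p^2·q - 1323·p·q + 490·q

(6·r + 7·q)·(-4·q + 5·p - 2)·(q - p - 4·r + 5)·(4·r - 7)
= (-24·q·r + 30·p·r - 12·r - 28·q^2 + 35·p·q - 14·q)·(q - p - 4·r + 5)·(4·r - 7)    [distributive law]
= (-24·q^2·r + 24·p·q·r + 96·q·r^2 - 120·q·r + 30·p·q·r - 30·p^2·r - 120·p·r^2 + 150·p·r - 12·q·r + 12·p·r + 48·r^2 - 60·r - 28·q^3 + 28·p·q^2 + 112·q^2·r - 140·q^2 + 35·p·q^2 - 35·p^2·q - 140·p·q·r + 175·p·q - 14·q^2 + 14·p·q + 56·q·r - 70·q)·(4·r - 7)    [distributive law]
= (88·q^2·r - 86·p·q·r + 96·q·r^2 - 76·q·r - 30·p^2·r - 120·p·r^2 + 162·p·r + 48·r^2 - 60·r - 28·q^3 + 63·p·q^2 - 154·q^2 - 35·p^2·q + 189·p·q - 70·q)·(4·r - 7)    [combine like terms]
= 352·q^2·r^2 - 616·q^2·r - 344·p·q·r^2 + 602·p·q·r + 384·q·r^3 - 672·q·r^2 - 304·q·r^2 + 532·q·r - 120·p^2·r^2 + 210·p^2·r - 480·p·r^3 + 840·p·r^2 + 648·p·r^2 - 1134·p·r + 192·r^3 - 336·r^2 - 240·r^2 + 420·r - 112·q^3·r + 196·q^3 + 252·p·q^2·r - 441·p·q^2 - 616·q^2·r + 1078·q^2 - 140·p^2·q·r + 245·p^2·q + 756·p·q·r - 1323·p·q - 280·q·r + 490·q    [distributive law]
= 352·q^2·r^2 - 1232·q^2·r - 344·p·q·r^2 + 1358·p·q·r + 384·q·r^3 - 976·q·r^2 + 252·q·r - 120·p^2·r^2 + 210·p^2·r - 480·p·r^3 + 1488·p·r^2 - 1134·p·r + 192·r^3 - 576·r^2 + 420·r - 112·q^3·r + 196·q^3 + 252·p·q^2·r - 441·p·q^2 + 1078·q^2 - 140·p^2·q·r + 245·p^2·q - 1323·p·q + 490·q    [combine like terms]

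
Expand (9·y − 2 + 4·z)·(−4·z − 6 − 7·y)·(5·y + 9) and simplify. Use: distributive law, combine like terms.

−320·y^2·z − 656·y·z − 767·y^2 − 300·y − 315·y^3 − 144·z + 108 − 80·y·z^2 − 144·z^2

(9·y − 2 + 4·z)·(−4·z − 6 − 7·y)·(5·y + 9)
= (−36·y·z − 54·y − 63·y^2 + 8·z + 12 + 14·y − 16·z^2 − 24·z − 28·y·z)·(5·y + 9)    [distributive law]
= (−64·y·z − 40·y − 63·y^2 − 16·z + 12 − 16·z^2)·(5·y + 9)    [combine like terms]
= −320·y^2·z − 576·y·z − 200·y^2 − 360·y − 315·y^3 − 567·y^2 − 80·y·z − 144·z + 60·y + 108 − 80·y·z^2 − 144·z^2    [distributive law]
= −320·y^2·z − 656·y·z − 767·y^2 − 300·y − 315·y^3 − 144·z + 108 − 80·y·z^2 − 144·z^2    [combine like terms]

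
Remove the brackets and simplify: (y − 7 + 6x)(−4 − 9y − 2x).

(y − 7 + 6x)(−4 − 9y − 2x)
= −4y − 9y² − 2xy + 28 + 63y + 14x − 24x − 54xy − 12x²    [distributive law]
= 59y − 9y² − 56xy + 28 − 10x − 12x²    [combine like terms]

59y − 9y² − 56xy + 28 − 10x − 12x²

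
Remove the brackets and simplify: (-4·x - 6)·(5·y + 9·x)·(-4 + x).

50·x·y - 20·x^2·y + 90·x^2 - 36·x^3 + 120·y + 216·x

(-4·x - 6)·(5·y + 9·x)·(-4 + x)
= (-20·x·y - 36·x^2 - 30·y - 54·x)·(-4 + x)    [distributive law]
= 80·x·y - 20·x^2·y + 144·x^2 - 36·x^3 + 120·y - 30·x·y + 216·x - 54·x^2    [distributive law]
= 50·x·y - 20·x^2·y + 90·x^2 - 36·x^3 + 120·y + 216·x    [combine like terms]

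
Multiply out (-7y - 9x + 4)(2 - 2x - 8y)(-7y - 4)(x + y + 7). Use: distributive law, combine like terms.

(-7y - 9x + 4)(2 - 2x - 8y)(-7y - 4)(x + y + 7)
= (-14y + 14xy + 56y^2 - 18x + 18x^2 + 72xy + 8 - 8x - 32y)(-7y - 4)(x + y + 7)    [distributive law]
= (-46y + 86xy + 56y^2 - 26x + 18x^2 + 8)(-7y - 4)(x + y + 7)    [combine like terms]
= (322y^2 + 184y - 602xy^2 - 344xy - 392y^3 - 224y^2 + 182xy + 104x - 126x^2y - 72x^2 - 56y - 32)(x + y + 7)    [distributive law]
= (98y^2 + 128y - 602xy^2 - 162xy - 392y^3 + 104x - 126x^2y - 72x^2 - 32)(x + y + 7)    [combine like terms]
= 98xy^2 + 98y^3 + 686y^2 + 128xy + 128y^2 + 896y - 602x^2y^2 - 602xy^3 - 4214xy^2 - 162x^2y - 162xy^2 - 1134xy - 392xy^3 - 392y^4 - 2744y^3 + 104x^2 + 104xy + 728x - 126x^3y - 126x^2y^2 - 882x^2y - 72x^3 - 72x^2y - 504x^2 - 32x - 32y - 224    [distributive law]
= -4278xy^2 - 2646y^3 + 814y^2 - 902xy + 864y - 728x^2y^2 - 994xy^3 - 1116x^2y - 392y^4 - 400x^2 + 696x - 126x^3y - 72x^3 - 224    [combine like terms]

-4278xy^2 - 2646y^3 + 814y^2 - 902xy + 864y - 728x^2y^2 - 994xy^3 - 1116x^2y - 392y^4 - 400x^2 + 696x - 126x^3y - 72x^3 - 224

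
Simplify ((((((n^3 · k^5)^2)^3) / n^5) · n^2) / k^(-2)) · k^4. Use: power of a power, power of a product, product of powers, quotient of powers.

k^36n^15

((((((n^3 · k^5)^2)^3) / n^5) · n^2) / k^(-2)) · k^4
= (((((n^3 · k^5)^6) / n^5) · n^2) / k^(-2)) · k^4    [power of a power]
= ((((((n^3)^6) · ((k^5)^6)) / n^5) · n^2) / k^(-2)) · k^4    [power of a product]
= ((((n^18 · ((k^5)^6)) / n^5) · n^2) / k^(-2)) · k^4    [power of a power]
= ((((n^18 · k^30) / n^5) · n^2) / k^(-2)) · k^4    [power of a power]
= k^36n^15    [quotient of powers; product of powers]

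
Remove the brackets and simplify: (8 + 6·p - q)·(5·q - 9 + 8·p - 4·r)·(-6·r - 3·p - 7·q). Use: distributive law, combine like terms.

(8 + 6·p - q)·(5·q - 9 + 8·p - 4·r)·(-6·r - 3·p - 7·q)
= (40·q - 72 + 64·p - 32·r + 30·p·q - 54·p + 48·p² - 24·p·r - 5·q² + 9·q - 8·p·q + 4·q·r)·(-6·r - 3·p - 7·q)    [distributive law]
= (49·q - 72 + 10·p - 32·r + 22·p·q + 48·p² - 24·p·r - 5·q² + 4·q·r)·(-6·r - 3·p - 7·q)    [combine like terms]
= -294·q·r - 147·p·q - 343·q² + 432·r + 216·p + 504·q - 60·p·r - 30·p² - 70·p·q + 192·r² + 96·p·r + 224·q·r - 132·p·q·r - 66·p²·q - 154·p·q² - 288·p²·r - 144·p³ - 336·p²·q + 144·p·r² + 72·p²·r + 168·p·q·r + 30·q²·r + 15·p·q² + 35·q³ - 24·q·r² - 12·p·q·r - 28·q²·r    [distributive law]
= -70·q·r - 217·p·q - 343·q² + 432·r + 216·p + 504·q + 36·p·r - 30·p² + 192·r² + 24·p·q·r - 402·p²·q - 139·p·q² - 216·p²·r - 144·p³ + 144·p·r² + 2·q²·r + 35·q³ - 24·q·r²    [combine like terms]

-70·q·r - 217·p·q - 343·q² + 432·r + 216·p + 504·q + 36·p·r - 30·p² + 192·r² + 24·p·q·r - 402·p²·q - 139·p·q² - 216·p²·r - 144·p³ + 144·p·r² + 2·q²·r + 35·q³ - 24·q·r²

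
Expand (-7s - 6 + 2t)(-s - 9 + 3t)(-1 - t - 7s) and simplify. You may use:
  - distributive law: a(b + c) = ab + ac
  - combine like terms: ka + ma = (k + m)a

(-7s - 6 + 2t)(-s - 9 + 3t)(-1 - t - 7s)
= (7s² + 63s - 21st + 6s + 54 - 18t - 2st - 18t + 6t²)(-1 - t - 7s)    [distributive law]
= (7s² + 69s - 23st + 54 - 36t + 6t²)(-1 - t - 7s)    [combine like terms]
= -7s² - 7s²t - 49s³ - 69s - 69st - 483s² + 23st + 23st² + 161s²t - 54 - 54t - 378s + 36t + 36t² + 252st - 6t² - 6t³ - 42st²    [distributive law]
= -490s² + 154s²t - 49s³ - 447s + 206st - 19st² - 54 - 18t + 30t² - 6t³    [combine like terms]

-490s² + 154s²t - 49s³ - 447s + 206st - 19st² - 54 - 18t + 30t² - 6t³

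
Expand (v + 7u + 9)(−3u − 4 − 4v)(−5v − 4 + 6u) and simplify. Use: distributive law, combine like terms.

(v + 7u + 9)(−3u − 4 − 4v)(−5v − 4 + 6u)
= (−3uv − 4v − 4v^2 − 21u^2 − 28u − 28uv − 27u − 36 − 36v)(−5v − 4 + 6u)    [distributive law]
= (−31uv − 40v − 4v^2 − 21u^2 − 55u − 36)(−5v − 4 + 6u)    [combine like terms]
= 155uv^2 + 124uv − 186u^2v + 200v^2 + 160v − 240uv + 20v^3 + 16v^2 − 24uv^2 + 105u^2v + 84u^2 − 126u^3 + 275uv + 220u − 330u^2 + 180v + 144 − 216u    [distributive law]
= 131uv^2 + 159uv − 81u^2v + 216v^2 + 340v + 20v^3 − 246u^2 − 126u^3 + 4u + 144    [combine like terms]

131uv^2 + 159uv − 81u^2v + 216v^2 + 340v + 20v^3 − 246u^2 − 126u^3 + 4u + 144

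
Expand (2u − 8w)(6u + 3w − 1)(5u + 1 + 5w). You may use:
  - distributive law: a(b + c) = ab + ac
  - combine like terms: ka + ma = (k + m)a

60u³ + 2u² − 150u²w − 12uw − 330uw² − 2u + 16w² − 120w³ + 8w

(2u − 8w)(6u + 3w − 1)(5u + 1 + 5w)
= (12u² + 6uw − 2u − 48uw − 24w² + 8w)(5u + 1 + 5w)    [distributive law]
= (12u² − 42uw − 2u − 24w² + 8w)(5u + 1 + 5w)    [combine like terms]
= 60u³ + 12u² + 60u²w − 210u²w − 42uw − 210uw² − 10u² − 2u − 10uw − 120uw² − 24w² − 120w³ + 40uw + 8w + 40w²    [distributive law]
= 60u³ + 2u² − 150u²w − 12uw − 330uw² − 2u + 16w² − 120w³ + 8w    [combine like terms]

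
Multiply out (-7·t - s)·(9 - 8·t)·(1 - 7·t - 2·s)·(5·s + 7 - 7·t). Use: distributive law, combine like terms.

(-7·t - s)·(9 - 8·t)·(1 - 7·t - 2·s)·(5·s + 7 - 7·t)
= (-63·t + 56·t^2 - 9·s + 8·s·t)·(1 - 7·t - 2·s)·(5·s + 7 - 7·t)    [distributive law]
= (-63·t + 441·t^2 + 126·s·t + 56·t^2 - 392·t^3 - 112·s·t^2 - 9·s + 63·s·t + 18·s^2 + 8·s·t - 56·s·t^2 - 16·s^2·t)·(5·s + 7 - 7·t)    [distributive law]
= (-63·t + 497·t^2 + 197·s·t - 392·t^3 - 168·s·t^2 - 9·s + 18·s^2 - 16·s^2·t)·(5·s + 7 - 7·t)    [combine like terms]
= -315·s·t - 441·t + 441·t^2 + 2485·s·t^2 + 3479·t^2 - 3479·t^3 + 985·s^2·t + 1379·s·t - 1379·s·t^2 - 1960·s·t^3 - 2744·t^3 + 2744·t^4 - 840·s^2·t^2 - 1176·s·t^2 + 1176·s·t^3 - 45·s^2 - 63·s + 63·s·t + 90·s^3 + 126·s^2 - 126·s^2·t - 80·s^3·t - 112·s^2·t + 112·s^2·t^2    [distributive law]
= 1127·s·t - 441·t + 3920·t^2 - 70·s·t^2 - 6223·t^3 + 747·s^2·t - 784·s·t^3 + 2744·t^4 - 728·s^2·t^2 + 81·s^2 - 63·s + 90·s^3 - 80·s^3·t    [combine like terms]

1127·s·t - 441·t + 3920·t^2 - 70·s·t^2 - 6223·t^3 + 747·s^2·t - 784·s·t^3 + 2744·t^4 - 728·s^2·t^2 + 81·s^2 - 63·s + 90·s^3 - 80·s^3·t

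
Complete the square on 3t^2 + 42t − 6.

3(t + 7)^2 − 153

3t^2 + 42t − 6
= 3(t^2 + 14t) − 6    [factor out 3 from the t-terms]
= 3(t^2 + 14t + 49 − 49) − 6    [add and subtract 49 inside the bracket]
= 3(t + 7)^2 − 147 − 6    [perfect-square identity]
= 3(t + 7)^2 − 153    [combine constants]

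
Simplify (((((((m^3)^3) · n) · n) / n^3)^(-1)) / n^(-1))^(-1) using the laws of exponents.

(((((((m^3)^3) · n) · n) / n^3)^(-1)) / n^(-1))^(-1)
= (((((((m^3)^3) · n) · n) / n^3)^(-1))^(-1)) / ((n^(-1))^(-1))    [power of a quotient]
= ((((((m^3)^3) · n) · n) / n^3)^1) / ((n^(-1))^(-1))    [power of a power]
= ((((((m^3)^3) · n) · n)^1) / ((n^3)^1)) / ((n^(-1))^(-1))    [power of a quotient]
= ((((((m^3)^3) · n)^1) · (n^1)) / ((n^3)^1)) / ((n^(-1))^(-1))    [power of a product]
= ((((((m^3)^3)^1) · (n^1)) · (n^1)) / ((n^3)^1)) / ((n^(-1))^(-1))    [power of a product]
= (((((m^3)^3) · (n^1)) · (n^1)) / ((n^3)^1)) / ((n^(-1))^(-1))    [power of a power]
= (((m^9 · (n^1)) · (n^1)) / ((n^3)^1)) / ((n^(-1))^(-1))    [power of a power]
= (((m^9 · n) · (n^1)) / ((n^3)^1)) / ((n^(-1))^(-1))    [power of a power]
= (((m^9 · n) · n) / ((n^3)^1)) / ((n^(-1))^(-1))    [power of a power]
= (((m^9 · n) · n) / n^3) / ((n^(-1))^(-1))    [power of a power]
= (((m^9 · n) · n) / n^3) / n    [power of a power]
= m^9n^(-2)    [quotient of powers; product of powers]

m^9n^(-2)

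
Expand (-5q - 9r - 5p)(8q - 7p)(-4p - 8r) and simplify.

(-5q - 9r - 5p)(8q - 7p)(-4p - 8r)
= (-40q² + 35pq - 72qr + 63pr - 40pq + 35p²)(-4p - 8r)    [distributive law]
= (-40q² - 5pq - 72qr + 63pr + 35p²)(-4p - 8r)    [combine like terms]
= 160pq² + 320q²r + 20p²q + 40pqr + 288pqr + 576qr² - 252p²r - 504pr² - 140p³ - 280p²r    [distributive law]
= 160pq² + 320q²r + 20p²q + 328pqr + 576qr² - 532p²r - 504pr² - 140p³    [combine like terms]

160pq² + 320q²r + 20p²q + 328pqr + 576qr² - 532p²r - 504pr² - 140p³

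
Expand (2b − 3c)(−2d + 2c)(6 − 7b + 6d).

(2b − 3c)(−2d + 2c)(6 − 7b + 6d)
= (−4bd + 4bc + 6cd − 6c^2)(6 − 7b + 6d)    [distributive law]
= −24bd + 28b^2d − 24bd^2 + 24bc − 28b^2c + 24bcd + 36cd − 42bcd + 36cd^2 − 36c^2 + 42bc^2 − 36c^2d    [distributive law]
= −24bd + 28b^2d − 24bd^2 + 24bc − 28b^2c − 18bcd + 36cd + 36cd^2 − 36c^2 + 42bc^2 − 36c^2d    [combine like terms]

−24bd + 28b^2d − 24bd^2 + 24bc − 28b^2c − 18bcd + 36cd + 36cd^2 − 36c^2 + 42bc^2 − 36c^2d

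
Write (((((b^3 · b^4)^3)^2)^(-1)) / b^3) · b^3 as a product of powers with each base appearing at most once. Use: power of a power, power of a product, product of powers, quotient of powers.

b^(-42)

(((((b^3 · b^4)^3)^2)^(-1)) / b^3) · b^3
= ((((b^3 · b^4)^3)^(-2)) / b^3) · b^3    [power of a power]
= (((b^3 · b^4)^(-6)) / b^3) · b^3    [power of a power]
= ((((b^3)^(-6)) · ((b^4)^(-6))) / b^3) · b^3    [power of a product]
= ((b^(-18) · ((b^4)^(-6))) / b^3) · b^3    [power of a power]
= ((b^(-18) · b^(-24)) / b^3) · b^3    [power of a power]
= (b^(-42) / b^3) · b^3    [product of powers]
= b^(-45) · b^3    [quotient of powers]
= b^(-42)    [product of powers]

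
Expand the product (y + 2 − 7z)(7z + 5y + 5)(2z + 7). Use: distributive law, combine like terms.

(y + 2 − 7z)(7z + 5y + 5)(2z + 7)
= (7yz + 5y² + 5y + 14z + 10y + 10 − 49z² − 35yz − 35z)(2z + 7)    [distributive law]
= (−28yz + 5y² + 15y − 21z + 10 − 49z²)(2z + 7)    [combine like terms]
= −56yz² − 196yz + 10y²z + 35y² + 30yz + 105y − 42z² − 147z + 20z + 70 − 98z³ − 343z²    [distributive law]
= −56yz² − 166yz + 10y²z + 35y² + 105y − 385z² − 127z + 70 − 98z³    [combine like terms]

−56yz² − 166yz + 10y²z + 35y² + 105y − 385z² − 127z + 70 − 98z³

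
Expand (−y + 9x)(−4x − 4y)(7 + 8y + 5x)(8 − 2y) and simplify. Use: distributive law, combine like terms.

−1792xy − 1440xy² + 472xy³ − 3080x²y + 896x²y² + 224y² + 200y³ − 64y⁴ − 2016x² − 1440x³ + 360x³y

(−y + 9x)(−4x − 4y)(7 + 8y + 5x)(8 − 2y)
= (4xy + 4y² − 36x² − 36xy)(7 + 8y + 5x)(8 − 2y)    [distributive law]
= (−32xy + 4y² − 36x²)(7 + 8y + 5x)(8 − 2y)    [combine like terms]
= (−224xy − 256xy² − 160x²y + 28y² + 32y³ + 20xy² − 252x² − 288x²y − 180x³)(8 − 2y)    [distributive law]
= (−224xy − 236xy² − 448x²y + 28y² + 32y³ − 252x² − 180x³)(8 − 2y)    [combine like terms]
= −1792xy + 448xy² − 1888xy² + 472xy³ − 3584x²y + 896x²y² + 224y² − 56y³ + 256y³ − 64y⁴ − 2016x² + 504x²y − 1440x³ + 360x³y    [distributive law]
= −1792xy − 1440xy² + 472xy³ − 3080x²y + 896x²y² + 224y² + 200y³ − 64y⁴ − 2016x² − 1440x³ + 360x³y    [combine like terms]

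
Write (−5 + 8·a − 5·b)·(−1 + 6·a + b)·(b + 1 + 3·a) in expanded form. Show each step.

5·b + 5 − 23·a − 60·a·b − 66·a² − 18·a²·b + 144·a³ − 37·a·b² − 5·b³ − 5·b²

(−5 + 8·a − 5·b)·(−1 + 6·a + b)·(b + 1 + 3·a)
= (5 − 30·a − 5·b − 8·a + 48·a² + 8·a·b + 5·b − 30·a·b − 5·b²)·(b + 1 + 3·a)    [distributive law]
= (5 − 38·a + 48·a² − 22·a·b − 5·b²)·(b + 1 + 3·a)    [combine like terms]
= 5·b + 5 + 15·a − 38·a·b − 38·a − 114·a² + 48·a²·b + 48·a² + 144·a³ − 22·a·b² − 22·a·b − 66·a²·b − 5·b³ − 5·b² − 15·a·b²    [distributive law]
= 5·b + 5 − 23·a − 60·a·b − 66·a² − 18·a²·b + 144·a³ − 37·a·b² − 5·b³ − 5·b²    [combine like terms]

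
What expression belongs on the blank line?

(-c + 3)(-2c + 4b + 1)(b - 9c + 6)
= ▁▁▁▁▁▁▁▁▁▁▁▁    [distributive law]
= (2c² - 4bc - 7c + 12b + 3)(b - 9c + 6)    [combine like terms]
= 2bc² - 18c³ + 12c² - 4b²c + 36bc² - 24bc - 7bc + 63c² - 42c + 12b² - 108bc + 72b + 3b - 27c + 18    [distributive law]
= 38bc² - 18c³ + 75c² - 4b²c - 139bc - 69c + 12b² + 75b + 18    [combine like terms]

By distributive law:

(2c² - 4bc - c - 6c + 12b + 3)(b - 9c + 6)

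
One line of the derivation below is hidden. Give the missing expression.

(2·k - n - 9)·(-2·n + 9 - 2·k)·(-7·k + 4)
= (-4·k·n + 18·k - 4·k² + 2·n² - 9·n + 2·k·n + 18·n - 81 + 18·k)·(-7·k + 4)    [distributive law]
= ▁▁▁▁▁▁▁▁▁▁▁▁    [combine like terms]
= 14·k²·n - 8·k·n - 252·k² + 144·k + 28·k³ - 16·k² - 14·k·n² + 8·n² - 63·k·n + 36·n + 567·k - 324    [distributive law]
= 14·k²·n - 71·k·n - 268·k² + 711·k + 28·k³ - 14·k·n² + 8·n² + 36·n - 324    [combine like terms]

By combine like terms:

(-2·k·n + 36·k - 4·k² + 2·n² + 9·n - 81)·(-7·k + 4)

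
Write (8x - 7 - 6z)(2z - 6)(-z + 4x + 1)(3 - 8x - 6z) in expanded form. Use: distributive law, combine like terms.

-832xz^2 + 128x^2z^2 + 288xz^3 + 128x^2z - 512x^3z - 104xz - 1536x^2 + 1536x^3 + 24x + 18z^2 + 240z^3 - 312z + 126 - 72z^4

(8x - 7 - 6z)(2z - 6)(-z + 4x + 1)(3 - 8x - 6z)
= (16xz - 48x - 14z + 42 - 12z^2 + 36z)(-z + 4x + 1)(3 - 8x - 6z)    [distributive law]
= (16xz - 48x + 22z + 42 - 12z^2)(-z + 4x + 1)(3 - 8x - 6z)    [combine like terms]
= (-16xz^2 + 64x^2z + 16xz + 48xz - 192x^2 - 48x - 22z^2 + 88xz + 22z - 42z + 168x + 42 + 12z^3 - 48xz^2 - 12z^2)(3 - 8x - 6z)    [distributive law]
= (-64xz^2 + 64x^2z + 152xz - 192x^2 + 120x - 34z^2 - 20z + 42 + 12z^3)(3 - 8x - 6z)    [combine like terms]
= -192xz^2 + 512x^2z^2 + 384xz^3 + 192x^2z - 512x^3z - 384x^2z^2 + 456xz - 1216x^2z - 912xz^2 - 576x^2 + 1536x^3 + 1152x^2z + 360x - 960x^2 - 720xz - 102z^2 + 272xz^2 + 204z^3 - 60z + 160xz + 120z^2 + 126 - 336x - 252z + 36z^3 - 96xz^3 - 72z^4    [distributive law]
= -832xz^2 + 128x^2z^2 + 288xz^3 + 128x^2z - 512x^3z - 104xz - 1536x^2 + 1536x^3 + 24x + 18z^2 + 240z^3 - 312z + 126 - 72z^4    [combine like terms]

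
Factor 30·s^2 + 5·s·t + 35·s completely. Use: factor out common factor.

5·s(6·s + t + 7)

30·s^2 + 5·s·t + 35·s
= 5(6·s^2 + s·t + 7·s)    [factor out 5]
= 5·s(6·s + t + 7)    [factor out s]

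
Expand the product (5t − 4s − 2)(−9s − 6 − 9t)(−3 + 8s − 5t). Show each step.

−279st − 252s^2t − 315st^2 − 24t + 195t^2 + 225t^3 + 228s^2 + 288s^3 − 30s − 36

(5t − 4s − 2)(−9s − 6 − 9t)(−3 + 8s − 5t)
= (−45st − 30t − 45t^2 + 36s^2 + 24s + 36st + 18s + 12 + 18t)(−3 + 8s − 5t)    [distributive law]
= (−9st − 12t − 45t^2 + 36s^2 + 42s + 12)(−3 + 8s − 5t)    [combine like terms]
= 27st − 72s^2t + 45st^2 + 36t − 96st + 60t^2 + 135t^2 − 360st^2 + 225t^3 − 108s^2 + 288s^3 − 180s^2t − 126s + 336s^2 − 210st − 36 + 96s − 60t    [distributive law]
= −279st − 252s^2t − 315st^2 − 24t + 195t^2 + 225t^3 + 228s^2 + 288s^3 − 30s − 36    [combine like terms]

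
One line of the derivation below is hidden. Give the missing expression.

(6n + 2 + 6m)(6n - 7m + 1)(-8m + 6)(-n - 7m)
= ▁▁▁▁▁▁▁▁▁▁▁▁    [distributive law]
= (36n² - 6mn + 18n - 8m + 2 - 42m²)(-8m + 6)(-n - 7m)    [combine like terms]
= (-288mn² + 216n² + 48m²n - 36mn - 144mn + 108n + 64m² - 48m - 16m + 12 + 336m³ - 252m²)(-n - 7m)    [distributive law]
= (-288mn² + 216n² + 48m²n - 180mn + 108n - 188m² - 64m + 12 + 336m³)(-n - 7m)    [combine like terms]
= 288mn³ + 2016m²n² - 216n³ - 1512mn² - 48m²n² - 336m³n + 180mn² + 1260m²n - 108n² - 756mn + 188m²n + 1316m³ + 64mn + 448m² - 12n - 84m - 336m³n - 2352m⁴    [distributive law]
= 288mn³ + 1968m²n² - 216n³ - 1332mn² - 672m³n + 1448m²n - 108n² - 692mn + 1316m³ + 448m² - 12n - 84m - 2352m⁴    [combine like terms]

Applying distributive law to the line above:

(36n² - 42mn + 6n + 12n - 14m + 2 + 36mn - 42m² + 6m)(-8m + 6)(-n - 7m)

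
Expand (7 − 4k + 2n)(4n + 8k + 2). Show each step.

32n + 48k + 14 − 32k^2 + 8n^2

(7 − 4k + 2n)(4n + 8k + 2)
= 28n + 56k + 14 − 16kn − 32k^2 − 8k + 8n^2 + 16kn + 4n    [distributive law]
= 32n + 48k + 14 − 32k^2 + 8n^2    [combine like terms]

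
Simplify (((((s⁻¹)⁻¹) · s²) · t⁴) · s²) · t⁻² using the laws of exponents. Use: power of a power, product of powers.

(((((s⁻¹)⁻¹) · s²) · t⁴) · s²) · t⁻²
= (((s · s²) · t⁴) · s²) · t⁻²    [power of a power]
= ((s³ · t⁴) · s²) · t⁻²    [product of powers]
= s⁵t²    [product of powers]

s⁵t²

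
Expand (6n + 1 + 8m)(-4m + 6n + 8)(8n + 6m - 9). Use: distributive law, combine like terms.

408mn^2 - 112m^2n + 588mn + 288n^3 + 108n^2 - 422n + 648m^2 - 492m - 72 - 192m^3

(6n + 1 + 8m)(-4m + 6n + 8)(8n + 6m - 9)
= (-24mn + 36n^2 + 48n - 4m + 6n + 8 - 32m^2 + 48mn + 64m)(8n + 6m - 9)    [distributive law]
= (24mn + 36n^2 + 54n + 60m + 8 - 32m^2)(8n + 6m - 9)    [combine like terms]
= 192mn^2 + 144m^2n - 216mn + 288n^3 + 216mn^2 - 324n^2 + 432n^2 + 324mn - 486n + 480mn + 360m^2 - 540m + 64n + 48m - 72 - 256m^2n - 192m^3 + 288m^2    [distributive law]
= 408mn^2 - 112m^2n + 588mn + 288n^3 + 108n^2 - 422n + 648m^2 - 492m - 72 - 192m^3    [combine like terms]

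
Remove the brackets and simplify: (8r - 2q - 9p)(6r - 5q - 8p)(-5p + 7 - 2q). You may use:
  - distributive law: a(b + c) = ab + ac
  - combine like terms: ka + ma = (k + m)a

(8r - 2q - 9p)(6r - 5q - 8p)(-5p + 7 - 2q)
= (48r^2 - 40qr - 64pr - 12qr + 10q^2 + 16pq - 54pr + 45pq + 72p^2)(-5p + 7 - 2q)    [distributive law]
= (48r^2 - 52qr - 118pr + 10q^2 + 61pq + 72p^2)(-5p + 7 - 2q)    [combine like terms]
= -240pr^2 + 336r^2 - 96qr^2 + 260pqr - 364qr + 104q^2r + 590p^2r - 826pr + 236pqr - 50pq^2 + 70q^2 - 20q^3 - 305p^2q + 427pq - 122pq^2 - 360p^3 + 504p^2 - 144p^2q    [distributive law]
= -240pr^2 + 336r^2 - 96qr^2 + 496pqr - 364qr + 104q^2r + 590p^2r - 826pr - 172pq^2 + 70q^2 - 20q^3 - 449p^2q + 427pq - 360p^3 + 504p^2    [combine like terms]

-240pr^2 + 336r^2 - 96qr^2 + 496pqr - 364qr + 104q^2r + 590p^2r - 826pr - 172pq^2 + 70q^2 - 20q^3 - 449p^2q + 427pq - 360p^3 + 504p^2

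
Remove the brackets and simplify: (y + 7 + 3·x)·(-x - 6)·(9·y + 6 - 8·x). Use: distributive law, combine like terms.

(y + 7 + 3·x)·(-x - 6)·(9·y + 6 - 8·x)
= (-x·y - 6·y - 7·x - 42 - 3·x^2 - 18·x)·(9·y + 6 - 8·x)    [distributive law]
= (-x·y - 6·y - 25·x - 42 - 3·x^2)·(9·y + 6 - 8·x)    [combine like terms]
= -9·x·y^2 - 6·x·y + 8·x^2·y - 54·y^2 - 36·y + 48·x·y - 225·x·y - 150·x + 200·x^2 - 378·y - 252 + 336·x - 27·x^2·y - 18·x^2 + 24·x^3    [distributive law]
= -9·x·y^2 - 183·x·y - 19·x^2·y - 54·y^2 - 414·y + 186·x + 182·x^2 - 252 + 24·x^3    [combine like terms]

-9·x·y^2 - 183·x·y - 19·x^2·y - 54·y^2 - 414·y + 186·x + 182·x^2 - 252 + 24·x^3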